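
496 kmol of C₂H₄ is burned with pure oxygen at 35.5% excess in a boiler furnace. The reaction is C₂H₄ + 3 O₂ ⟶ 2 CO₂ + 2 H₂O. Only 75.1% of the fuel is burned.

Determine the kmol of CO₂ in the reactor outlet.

745 kmol

Stoichiometric O₂ = 3 × 496 = 1488 kmol; O₂ fed = 1488 × 1.355 = 2016 kmol.
Fuel reacted = 0.751 × 496 → ξ = 372.5 kmol.
Outlet (n = n₀ + ν ξ):
  C₂H₄: 496 − 1(372.5) = 123.5
  O₂: 2016 − 3(372.5) = 898.8
  CO₂: 0 + 2(372.5) = 745
  H₂O: 0 + 2(372.5) = 745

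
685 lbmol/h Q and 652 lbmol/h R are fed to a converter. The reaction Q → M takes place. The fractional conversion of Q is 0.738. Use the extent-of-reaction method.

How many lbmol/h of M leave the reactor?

506 lbmol/h

Q reacted = 0.738 × 685 = 505.5 lbmol/h; ν_Q = −1, so ξ = 505.5/1 = 505.5 lbmol/h.
Outlet amounts (n = n₀ + ν ξ):
  Q: 685 − 1(505.5) = 179.5
  M: 0 + 1(505.5) = 505.5
  R: 652 (inert)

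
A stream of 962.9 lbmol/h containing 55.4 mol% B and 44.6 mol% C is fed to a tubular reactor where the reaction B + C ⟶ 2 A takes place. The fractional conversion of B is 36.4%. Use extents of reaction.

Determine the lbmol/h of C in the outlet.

B reacted = 0.364 × 533.4 = 194.2 lbmol/h; ν_B = −1, so ξ = 194.2/1 = 194.2 lbmol/h.
Outlet amounts (n = n₀ + ν ξ):
  B: 533.4 − 1(194.2) = 339.3
  C: 429.5 − 1(194.2) = 235.3
  A: 0 + 2(194.2) = 388.3

235 lbmol/h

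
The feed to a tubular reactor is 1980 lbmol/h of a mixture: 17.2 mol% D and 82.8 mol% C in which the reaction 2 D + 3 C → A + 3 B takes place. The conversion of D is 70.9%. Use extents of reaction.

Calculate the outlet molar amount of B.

362 lbmol/h

D reacted = 0.709 × 340.6 = 241.5 lbmol/h; ν_D = −2, so ξ = 241.5/2 = 120.7 lbmol/h.
Outlet amounts (n = n₀ + ν ξ):
  D: 340.6 − 2(120.7) = 99.1
  C: 1639 − 3(120.7) = 1277
  A: 0 + 1(120.7) = 120.7
  B: 0 + 3(120.7) = 362.2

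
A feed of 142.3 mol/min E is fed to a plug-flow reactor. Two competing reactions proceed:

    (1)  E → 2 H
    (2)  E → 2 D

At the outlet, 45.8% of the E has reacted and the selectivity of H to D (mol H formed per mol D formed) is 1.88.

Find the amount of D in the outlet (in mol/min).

Conversion of E: E consumed = 0.458 × 142.3 = 65.17 mol/min = 1ξ₁ + 1ξ₂.
Selectivity: 2ξ₁ / (2ξ₂) = 1.88 → ξ₁ = 1.88 ξ₂.
Substitute: (1·1.88 + 1) ξ₂ = 65.17 → ξ₂ = 22.63 mol/min, ξ₁ = 42.54 mol/min.
Outlet amounts (n = n₀ + Σ ν·ξ):
  E: 142.3 − 1(42.54) − 1(22.63) = 77.13
  H: 0 + 2(42.54) = 85.09
  D: 0 + 2(22.63) = 45.26

45.3 mol/min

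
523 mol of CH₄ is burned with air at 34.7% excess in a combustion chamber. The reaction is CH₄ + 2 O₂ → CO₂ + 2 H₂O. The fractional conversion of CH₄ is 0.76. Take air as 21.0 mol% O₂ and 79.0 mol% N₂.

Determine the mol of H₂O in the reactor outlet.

795 mol

Stoichiometric O₂ = 2 × 523 = 1046 mol; O₂ fed = 1046 × 1.347 = 1409 mol.
N₂ fed = 1409 × 79/21 = 5300 mol.
Fuel reacted = 0.76 × 523 → ξ = 397.5 mol.
Outlet (n = n₀ + ν ξ):
  CH₄: 523 − 1(397.5) = 125.5
  O₂: 1409 − 2(397.5) = 614
  N₂: 5300 (inert)
  CO₂: 0 + 1(397.5) = 397.5
  H₂O: 0 + 2(397.5) = 795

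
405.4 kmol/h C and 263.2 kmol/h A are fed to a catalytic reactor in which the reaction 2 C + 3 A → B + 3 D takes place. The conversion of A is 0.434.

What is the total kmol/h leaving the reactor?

A reacted = 0.434 × 263.2 = 114.2 kmol/h; ν_A = −3, so ξ = 114.2/3 = 38.08 kmol/h.
Outlet amounts (n = n₀ + ν ξ):
  C: 405.4 − 2(38.08) = 329.2
  A: 263.2 − 3(38.08) = 149
  B: 0 + 1(38.08) = 38.08
  D: 0 + 3(38.08) = 114.2
Total out = 329.2 + 149 + 38.08 + 114.2 = 630.5 kmol/h.

631 kmol/h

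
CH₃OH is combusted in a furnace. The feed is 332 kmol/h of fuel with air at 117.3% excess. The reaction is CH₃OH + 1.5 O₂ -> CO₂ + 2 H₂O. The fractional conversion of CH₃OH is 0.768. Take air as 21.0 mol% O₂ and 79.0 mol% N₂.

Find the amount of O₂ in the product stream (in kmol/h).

Stoichiometric O₂ = 1.5 × 332 = 498 kmol/h; O₂ fed = 498 × 2.173 = 1082 kmol/h.
N₂ fed = 1082 × 79/21 = 4071 kmol/h.
Fuel reacted = 0.768 × 332 → ξ = 255 kmol/h.
Outlet (n = n₀ + ν ξ):
  CH₃OH: 332 − 1(255) = 77.02
  O₂: 1082 − 1.5(255) = 699.7
  N₂: 4071 (inert)
  CO₂: 0 + 1(255) = 255
  H₂O: 0 + 2(255) = 510

700 kmol/h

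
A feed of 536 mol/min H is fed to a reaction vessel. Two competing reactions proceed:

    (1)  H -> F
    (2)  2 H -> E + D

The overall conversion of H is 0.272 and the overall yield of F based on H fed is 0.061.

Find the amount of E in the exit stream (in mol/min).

Yield of F: 1ξ₁ / 536 = 0.061 → ξ₁ = 32.7 mol/min.
Conversion of H: 1ξ₁ + 2ξ₂ = 0.272 × 536 = 145.8 → ξ₂ = 56.55 mol/min.
Outlet amounts (n = n₀ + Σ ν·ξ):
  H: 536 − 1(32.7) − 2(56.55) = 390.2
  F: 0 + 1(32.7) = 32.7
  E: 0 + 1(56.55) = 56.55
  D: 0 + 1(56.55) = 56.55

56.5 mol/min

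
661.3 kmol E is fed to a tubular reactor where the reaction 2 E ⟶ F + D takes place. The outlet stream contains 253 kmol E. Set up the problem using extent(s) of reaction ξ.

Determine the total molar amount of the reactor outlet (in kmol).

661 kmol

For E: n = n₀ − 2ξ → 253 = 661.3 − 2ξ, giving ξ = 204.1 kmol.
Outlet amounts (n = n₀ + ν ξ):
  E: 661.3 − 2(204.1) = 253
  F: 0 + 1(204.1) = 204.1
  D: 0 + 1(204.1) = 204.1
Total out = 253 + 204.1 + 204.1 = 661.3 kmol.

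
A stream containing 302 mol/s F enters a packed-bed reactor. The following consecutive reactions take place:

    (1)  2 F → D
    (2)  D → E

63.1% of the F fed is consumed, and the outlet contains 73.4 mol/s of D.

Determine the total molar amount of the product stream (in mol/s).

207 mol/s

Conversion of F: F consumed = 2ξ₁ = 0.631 × 302 → ξ₁ = 95.28 mol/s.
D balance: n_D = 0 + 1ξ₁ − 1ξ₂ = 73.4 → ξ₂ = (1·95.28 − 73.4)/1 = 21.88 mol/s.
Outlet amounts (n = n₀ + Σ ν·ξ):
  F: 302 − 2(95.28) = 111.4
  D: 0 + 1(95.28) − 1(21.88) = 73.4
  E: 0 + 1(21.88) = 21.88
Total out = 111.4 + 73.4 + 21.88 = 206.7 mol/s.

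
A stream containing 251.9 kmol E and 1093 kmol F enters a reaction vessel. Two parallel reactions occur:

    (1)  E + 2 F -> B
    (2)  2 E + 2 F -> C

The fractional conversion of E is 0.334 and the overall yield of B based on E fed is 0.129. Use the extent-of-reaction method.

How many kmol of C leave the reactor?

25.8 kmol

Yield of B: 1ξ₁ / 251.9 = 0.129 → ξ₁ = 32.5 kmol.
Conversion of E: 1ξ₁ + 2ξ₂ = 0.334 × 251.9 = 84.13 → ξ₂ = 25.82 kmol.
Outlet amounts (n = n₀ + Σ ν·ξ):
  E: 251.9 − 1(32.5) − 2(25.82) = 167.8
  F: 1093 − 2(32.5) − 2(25.82) = 976.4
  B: 0 + 1(32.5) = 32.5
  C: 0 + 1(25.82) = 25.82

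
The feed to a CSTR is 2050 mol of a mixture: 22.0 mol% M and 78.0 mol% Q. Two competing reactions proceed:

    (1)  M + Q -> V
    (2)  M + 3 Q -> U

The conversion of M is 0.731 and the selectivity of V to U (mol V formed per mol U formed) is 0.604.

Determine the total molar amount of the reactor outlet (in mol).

Conversion of M: M consumed = 0.731 × 451 = 329.7 mol = 1ξ₁ + 1ξ₂.
Selectivity: 1ξ₁ / (1ξ₂) = 0.604 → ξ₁ = 0.604 ξ₂.
Substitute: (1·0.604 + 1) ξ₂ = 329.7 → ξ₂ = 205.5 mol, ξ₁ = 124.1 mol.
Outlet amounts (n = n₀ + Σ ν·ξ):
  M: 451 − 1(124.1) − 1(205.5) = 121.3
  Q: 1599 − 1(124.1) − 3(205.5) = 858.2
  V: 0 + 1(124.1) = 124.1
  U: 0 + 1(205.5) = 205.5
Total out = 121.3 + 858.2 + 124.1 + 205.5 = 1309 mol.

1310 mol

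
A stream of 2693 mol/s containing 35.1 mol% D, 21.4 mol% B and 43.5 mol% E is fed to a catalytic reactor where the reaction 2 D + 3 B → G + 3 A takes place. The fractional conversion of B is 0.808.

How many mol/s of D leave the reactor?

B reacted = 0.808 × 576.3 = 465.7 mol/s; ν_B = −3, so ξ = 465.7/3 = 155.2 mol/s.
Outlet amounts (n = n₀ + ν ξ):
  D: 945.2 − 2(155.2) = 634.8
  B: 576.3 − 3(155.2) = 110.6
  G: 0 + 1(155.2) = 155.2
  A: 0 + 3(155.2) = 465.7
  E: 1171 (inert)

635 mol/s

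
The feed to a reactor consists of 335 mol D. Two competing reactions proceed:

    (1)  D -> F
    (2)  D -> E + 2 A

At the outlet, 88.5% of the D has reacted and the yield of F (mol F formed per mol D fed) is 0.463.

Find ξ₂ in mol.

Yield of F: 1ξ₁ / 335 = 0.463 → ξ₁ = 155.1 mol.
Conversion of D: 1ξ₁ + 1ξ₂ = 0.885 × 335 = 296.5 → ξ₂ = 141.4 mol.
Outlet amounts (n = n₀ + Σ ν·ξ):
  D: 335 − 1(155.1) − 1(141.4) = 38.52
  F: 0 + 1(155.1) = 155.1
  E: 0 + 1(141.4) = 141.4
  A: 0 + 2(141.4) = 282.7

ξ₂ = 141 mol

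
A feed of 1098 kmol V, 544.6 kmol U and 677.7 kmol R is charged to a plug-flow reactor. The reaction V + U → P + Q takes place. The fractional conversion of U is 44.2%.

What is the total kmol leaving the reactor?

U reacted = 0.442 × 544.6 = 240.7 kmol; ν_U = −1, so ξ = 240.7/1 = 240.7 kmol.
Outlet amounts (n = n₀ + ν ξ):
  V: 1098 − 1(240.7) = 857.3
  U: 544.6 − 1(240.7) = 303.9
  P: 0 + 1(240.7) = 240.7
  Q: 0 + 1(240.7) = 240.7
  R: 677.7 (inert)
Total out = 857.3 + 303.9 + 240.7 + 240.7 + 677.7 = 2320 kmol.

2320 kmol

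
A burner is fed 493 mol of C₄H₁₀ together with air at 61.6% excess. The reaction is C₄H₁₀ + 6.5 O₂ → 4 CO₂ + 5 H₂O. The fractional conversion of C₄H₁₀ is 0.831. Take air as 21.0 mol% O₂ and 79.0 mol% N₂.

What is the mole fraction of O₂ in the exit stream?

0.0976

Stoichiometric O₂ = 6.5 × 493 = 3204 mol; O₂ fed = 3204 × 1.616 = 5178 mol.
N₂ fed = 5178 × 79/21 = 19480 mol.
Fuel reacted = 0.831 × 493 → ξ = 409.7 mol.
Outlet (n = n₀ + ν ξ):
  C₄H₁₀: 493 − 1(409.7) = 83.32
  O₂: 5178 − 6.5(409.7) = 2516
  N₂: 19480 (inert)
  CO₂: 0 + 4(409.7) = 1639
  H₂O: 0 + 5(409.7) = 2048
Total out = 25770 mol; y_O₂ = 2516 / 25770 = 0.09763.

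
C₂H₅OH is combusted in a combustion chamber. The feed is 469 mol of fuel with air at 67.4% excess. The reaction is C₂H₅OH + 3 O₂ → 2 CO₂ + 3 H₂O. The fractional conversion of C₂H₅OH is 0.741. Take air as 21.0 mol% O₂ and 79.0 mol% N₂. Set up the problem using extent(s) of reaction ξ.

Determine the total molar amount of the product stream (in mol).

Stoichiometric O₂ = 3 × 469 = 1407 mol; O₂ fed = 1407 × 1.674 = 2355 mol.
N₂ fed = 2355 × 79/21 = 8860 mol.
Fuel reacted = 0.741 × 469 → ξ = 347.5 mol.
Outlet (n = n₀ + ν ξ):
  C₂H₅OH: 469 − 1(347.5) = 121.5
  O₂: 2355 − 3(347.5) = 1313
  N₂: 8860 (inert)
  CO₂: 0 + 2(347.5) = 695.1
  H₂O: 0 + 3(347.5) = 1043
Total out = 121.5 + 1313 + 8860 + 695.1 + 1043 = 12030 mol.

12000 mol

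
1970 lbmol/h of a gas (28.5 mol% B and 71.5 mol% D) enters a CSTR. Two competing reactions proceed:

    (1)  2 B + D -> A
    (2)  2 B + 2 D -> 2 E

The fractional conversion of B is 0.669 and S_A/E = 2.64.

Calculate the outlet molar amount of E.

Conversion of B: B consumed = 0.669 × 561.5 = 375.6 lbmol/h = 2ξ₁ + 2ξ₂.
Selectivity: 1ξ₁ / (2ξ₂) = 2.64 → ξ₁ = 5.28 ξ₂.
Substitute: (2·5.28 + 2) ξ₂ = 375.6 → ξ₂ = 29.91 lbmol/h, ξ₁ = 157.9 lbmol/h.
Outlet amounts (n = n₀ + Σ ν·ξ):
  B: 561.5 − 2(157.9) − 2(29.91) = 185.8
  D: 1409 − 1(157.9) − 2(29.91) = 1191
  A: 0 + 1(157.9) = 157.9
  E: 0 + 2(29.91) = 59.81

59.8 lbmol/h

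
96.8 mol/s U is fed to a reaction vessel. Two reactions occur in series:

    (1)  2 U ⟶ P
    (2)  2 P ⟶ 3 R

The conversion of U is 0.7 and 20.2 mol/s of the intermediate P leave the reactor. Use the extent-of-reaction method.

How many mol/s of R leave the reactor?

20.5 mol/s

Conversion of U: U consumed = 2ξ₁ = 0.7 × 96.8 → ξ₁ = 33.88 mol/s.
P balance: n_P = 0 + 1ξ₁ − 2ξ₂ = 20.2 → ξ₂ = (1·33.88 − 20.2)/2 = 6.84 mol/s.
Outlet amounts (n = n₀ + Σ ν·ξ):
  U: 96.8 − 2(33.88) = 29.04
  P: 0 + 1(33.88) − 2(6.84) = 20.2
  R: 0 + 3(6.84) = 20.52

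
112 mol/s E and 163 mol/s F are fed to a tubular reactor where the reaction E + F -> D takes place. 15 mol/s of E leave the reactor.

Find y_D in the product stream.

For E: n = n₀ − 1ξ → 15 = 112 − 1ξ, giving ξ = 97 mol/s.
Outlet amounts (n = n₀ + ν ξ):
  E: 112 − 1(97) = 15
  F: 163 − 1(97) = 66
  D: 0 + 1(97) = 97
Total out = 178 mol/s; y_D = 97 / 178 = 0.5449.

0.545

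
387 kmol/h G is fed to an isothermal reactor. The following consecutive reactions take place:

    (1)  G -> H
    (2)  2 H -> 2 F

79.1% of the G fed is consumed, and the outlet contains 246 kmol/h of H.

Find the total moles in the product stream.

Conversion of G: G consumed = 1ξ₁ = 0.791 × 387 → ξ₁ = 306.1 kmol/h.
H balance: n_H = 0 + 1ξ₁ − 2ξ₂ = 246 → ξ₂ = (1·306.1 − 246)/2 = 30.06 kmol/h.
Outlet amounts (n = n₀ + Σ ν·ξ):
  G: 387 − 1(306.1) = 80.88
  H: 0 + 1(306.1) − 2(30.06) = 246
  F: 0 + 2(30.06) = 60.12
Total out = 80.88 + 246 + 60.12 = 387 kmol/h.

387 kmol/h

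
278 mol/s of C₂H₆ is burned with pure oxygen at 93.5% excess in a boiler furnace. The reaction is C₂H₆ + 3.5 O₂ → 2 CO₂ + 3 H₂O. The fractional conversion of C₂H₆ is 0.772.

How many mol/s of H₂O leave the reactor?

644 mol/s

Stoichiometric O₂ = 3.5 × 278 = 973 mol/s; O₂ fed = 973 × 1.935 = 1883 mol/s.
Fuel reacted = 0.772 × 278 → ξ = 214.6 mol/s.
Outlet (n = n₀ + ν ξ):
  C₂H₆: 278 − 1(214.6) = 63.38
  O₂: 1883 − 3.5(214.6) = 1132
  CO₂: 0 + 2(214.6) = 429.2
  H₂O: 0 + 3(214.6) = 643.8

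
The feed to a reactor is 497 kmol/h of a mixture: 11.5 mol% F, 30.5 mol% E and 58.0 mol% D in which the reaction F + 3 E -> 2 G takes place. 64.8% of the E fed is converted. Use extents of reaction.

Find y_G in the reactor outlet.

E reacted = 0.648 × 151.6 = 98.23 kmol/h; ν_E = −3, so ξ = 98.23/3 = 32.74 kmol/h.
Outlet amounts (n = n₀ + ν ξ):
  F: 57.16 − 1(32.74) = 24.41
  E: 151.6 − 3(32.74) = 53.36
  G: 0 + 2(32.74) = 65.48
  D: 288.3 (inert)
Total out = 431.5 kmol/h; y_G = 65.48 / 431.5 = 0.1518.

0.152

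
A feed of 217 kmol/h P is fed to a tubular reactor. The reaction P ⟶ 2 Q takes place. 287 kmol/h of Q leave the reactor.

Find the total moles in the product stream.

For Q: n = n₀ + 2ξ → 287 = 0 + 2ξ, giving ξ = 143.5 kmol/h.
Outlet amounts (n = n₀ + ν ξ):
  P: 217 − 1(143.5) = 73.5
  Q: 0 + 2(143.5) = 287
Total out = 73.5 + 287 = 360.5 kmol/h.

360 kmol/h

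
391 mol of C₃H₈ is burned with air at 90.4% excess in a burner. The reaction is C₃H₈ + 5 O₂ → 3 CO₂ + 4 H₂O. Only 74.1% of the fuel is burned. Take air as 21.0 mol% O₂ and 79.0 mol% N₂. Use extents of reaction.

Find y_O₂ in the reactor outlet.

0.124

Stoichiometric O₂ = 5 × 391 = 1955 mol; O₂ fed = 1955 × 1.904 = 3722 mol.
N₂ fed = 3722 × 79/21 = 14000 mol.
Fuel reacted = 0.741 × 391 → ξ = 289.7 mol.
Outlet (n = n₀ + ν ξ):
  C₃H₈: 391 − 1(289.7) = 101.3
  O₂: 3722 − 5(289.7) = 2274
  N₂: 14000 (inert)
  CO₂: 0 + 3(289.7) = 869.2
  H₂O: 0 + 4(289.7) = 1159
Total out = 18410 mol; y_O₂ = 2274 / 18410 = 0.1235.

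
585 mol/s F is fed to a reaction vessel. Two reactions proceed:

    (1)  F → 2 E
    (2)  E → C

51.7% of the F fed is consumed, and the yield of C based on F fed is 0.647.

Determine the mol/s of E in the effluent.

226 mol/s

Conversion of F: F consumed = 1ξ₁ = 0.517 × 585 → ξ₁ = 302.4 mol/s.
Yield of C: 1ξ₂ / 585 = 0.647 → ξ₂ = 378.5 mol/s.
Outlet amounts (n = n₀ + Σ ν·ξ):
  F: 585 − 1(302.4) = 282.6
  E: 0 + 2(302.4) − 1(378.5) = 226.4
  C: 0 + 1(378.5) = 378.5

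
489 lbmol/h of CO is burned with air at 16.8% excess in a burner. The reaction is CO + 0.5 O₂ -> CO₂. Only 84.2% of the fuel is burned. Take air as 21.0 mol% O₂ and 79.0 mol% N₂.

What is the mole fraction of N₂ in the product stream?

Stoichiometric O₂ = 0.5 × 489 = 244.5 lbmol/h; O₂ fed = 244.5 × 1.168 = 285.6 lbmol/h.
N₂ fed = 285.6 × 79/21 = 1074 lbmol/h.
Fuel reacted = 0.842 × 489 → ξ = 411.7 lbmol/h.
Outlet (n = n₀ + ν ξ):
  CO: 489 − 1(411.7) = 77.26
  O₂: 285.6 − 0.5(411.7) = 79.71
  N₂: 1074 (inert)
  CO₂: 0 + 1(411.7) = 411.7
Total out = 1643 lbmol/h; y_N₂ = 1074 / 1643 = 0.6539.

0.654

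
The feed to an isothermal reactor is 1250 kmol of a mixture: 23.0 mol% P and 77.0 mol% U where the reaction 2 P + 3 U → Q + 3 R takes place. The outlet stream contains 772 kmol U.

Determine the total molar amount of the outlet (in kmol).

1190 kmol

For U: n = n₀ − 3ξ → 772 = 962.5 − 3ξ, giving ξ = 63.5 kmol.
Outlet amounts (n = n₀ + ν ξ):
  P: 287.5 − 2(63.5) = 160.5
  U: 962.5 − 3(63.5) = 772
  Q: 0 + 1(63.5) = 63.5
  R: 0 + 3(63.5) = 190.5
Total out = 160.5 + 772 + 63.5 + 190.5 = 1186 kmol.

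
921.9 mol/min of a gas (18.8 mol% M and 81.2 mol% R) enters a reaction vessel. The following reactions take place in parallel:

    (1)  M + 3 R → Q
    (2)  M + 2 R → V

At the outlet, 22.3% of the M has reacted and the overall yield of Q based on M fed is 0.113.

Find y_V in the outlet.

Yield of Q: 1ξ₁ / 173.3 = 0.113 → ξ₁ = 19.58 mol/min.
Conversion of M: 1ξ₁ + 1ξ₂ = 0.223 × 173.3 = 38.65 → ξ₂ = 19.06 mol/min.
Outlet amounts (n = n₀ + Σ ν·ξ):
  M: 173.3 − 1(19.58) − 1(19.06) = 134.7
  R: 748.6 − 3(19.58) − 2(19.06) = 651.7
  Q: 0 + 1(19.58) = 19.58
  V: 0 + 1(19.06) = 19.06
Total out = 825 mol/min; y_V = 19.06 / 825 = 0.02311.

0.0231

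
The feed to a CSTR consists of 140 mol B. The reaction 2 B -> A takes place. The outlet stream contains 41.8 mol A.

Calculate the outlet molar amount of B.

For A: n = n₀ + 1ξ → 41.8 = 0 + 1ξ, giving ξ = 41.8 mol.
Outlet amounts (n = n₀ + ν ξ):
  B: 140 − 2(41.8) = 56.4
  A: 0 + 1(41.8) = 41.8

56.4 mol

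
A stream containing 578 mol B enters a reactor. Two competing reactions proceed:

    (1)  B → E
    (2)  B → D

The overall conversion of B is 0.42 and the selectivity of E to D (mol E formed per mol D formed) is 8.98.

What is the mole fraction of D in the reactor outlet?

Conversion of B: B consumed = 0.42 × 578 = 242.8 mol = 1ξ₁ + 1ξ₂.
Selectivity: 1ξ₁ / (1ξ₂) = 8.98 → ξ₁ = 8.98 ξ₂.
Substitute: (1·8.98 + 1) ξ₂ = 242.8 → ξ₂ = 24.32 mol, ξ₁ = 218.4 mol.
Outlet amounts (n = n₀ + Σ ν·ξ):
  B: 578 − 1(218.4) − 1(24.32) = 335.2
  E: 0 + 1(218.4) = 218.4
  D: 0 + 1(24.32) = 24.32
Total out = 578 mol; y_D = 24.32 / 578 = 0.04208.

0.0421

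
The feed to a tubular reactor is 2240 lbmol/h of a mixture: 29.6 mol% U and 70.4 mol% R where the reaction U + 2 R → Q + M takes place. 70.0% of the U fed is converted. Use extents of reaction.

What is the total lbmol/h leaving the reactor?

U reacted = 0.7 × 663 = 464.1 lbmol/h; ν_U = −1, so ξ = 464.1/1 = 464.1 lbmol/h.
Outlet amounts (n = n₀ + ν ξ):
  U: 663 − 1(464.1) = 198.9
  R: 1577 − 2(464.1) = 648.7
  Q: 0 + 1(464.1) = 464.1
  M: 0 + 1(464.1) = 464.1
Total out = 198.9 + 648.7 + 464.1 + 464.1 = 1776 lbmol/h.

1780 lbmol/h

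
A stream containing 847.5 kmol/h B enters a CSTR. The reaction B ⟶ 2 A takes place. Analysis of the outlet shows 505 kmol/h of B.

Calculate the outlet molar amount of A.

685 kmol/h

For B: n = n₀ − 1ξ → 505 = 847.5 − 1ξ, giving ξ = 342.5 kmol/h.
Outlet amounts (n = n₀ + ν ξ):
  B: 847.5 − 1(342.5) = 505
  A: 0 + 2(342.5) = 685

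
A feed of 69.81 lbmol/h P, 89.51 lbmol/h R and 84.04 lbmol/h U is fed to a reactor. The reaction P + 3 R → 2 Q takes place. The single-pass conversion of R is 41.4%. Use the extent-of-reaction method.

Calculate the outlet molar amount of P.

57.5 lbmol/h

R reacted = 0.414 × 89.51 = 37.06 lbmol/h; ν_R = −3, so ξ = 37.06/3 = 12.35 lbmol/h.
Outlet amounts (n = n₀ + ν ξ):
  P: 69.81 − 1(12.35) = 57.46
  R: 89.51 − 3(12.35) = 52.45
  Q: 0 + 2(12.35) = 24.7
  U: 84.04 (inert)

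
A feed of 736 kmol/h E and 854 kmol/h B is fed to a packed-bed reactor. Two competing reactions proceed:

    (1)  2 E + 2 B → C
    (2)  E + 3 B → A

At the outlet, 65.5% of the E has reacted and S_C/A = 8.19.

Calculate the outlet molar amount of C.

Conversion of E: E consumed = 0.655 × 736 = 482.1 kmol/h = 2ξ₁ + 1ξ₂.
Selectivity: 1ξ₁ / (1ξ₂) = 8.19 → ξ₁ = 8.19 ξ₂.
Substitute: (2·8.19 + 1) ξ₂ = 482.1 → ξ₂ = 27.74 kmol/h, ξ₁ = 227.2 kmol/h.
Outlet amounts (n = n₀ + Σ ν·ξ):
  E: 736 − 2(227.2) − 1(27.74) = 253.9
  B: 854 − 2(227.2) − 3(27.74) = 316.4
  C: 0 + 1(227.2) = 227.2
  A: 0 + 1(27.74) = 27.74

227 kmol/h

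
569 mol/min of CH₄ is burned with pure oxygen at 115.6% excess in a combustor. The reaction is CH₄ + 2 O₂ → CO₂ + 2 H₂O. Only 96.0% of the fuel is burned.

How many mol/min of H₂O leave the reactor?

1090 mol/min

Stoichiometric O₂ = 2 × 569 = 1138 mol/min; O₂ fed = 1138 × 2.156 = 2454 mol/min.
Fuel reacted = 0.96 × 569 → ξ = 546.2 mol/min.
Outlet (n = n₀ + ν ξ):
  CH₄: 569 − 1(546.2) = 22.76
  O₂: 2454 − 2(546.2) = 1361
  CO₂: 0 + 1(546.2) = 546.2
  H₂O: 0 + 2(546.2) = 1092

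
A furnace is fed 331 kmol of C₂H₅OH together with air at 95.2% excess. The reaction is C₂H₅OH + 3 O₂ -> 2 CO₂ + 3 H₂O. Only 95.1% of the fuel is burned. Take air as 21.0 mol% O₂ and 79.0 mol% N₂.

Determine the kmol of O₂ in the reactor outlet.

Stoichiometric O₂ = 3 × 331 = 993 kmol; O₂ fed = 993 × 1.952 = 1938 kmol.
N₂ fed = 1938 × 79/21 = 7292 kmol.
Fuel reacted = 0.951 × 331 → ξ = 314.8 kmol.
Outlet (n = n₀ + ν ξ):
  C₂H₅OH: 331 − 1(314.8) = 16.22
  O₂: 1938 − 3(314.8) = 994
  N₂: 7292 (inert)
  CO₂: 0 + 2(314.8) = 629.6
  H₂O: 0 + 3(314.8) = 944.3

994 kmol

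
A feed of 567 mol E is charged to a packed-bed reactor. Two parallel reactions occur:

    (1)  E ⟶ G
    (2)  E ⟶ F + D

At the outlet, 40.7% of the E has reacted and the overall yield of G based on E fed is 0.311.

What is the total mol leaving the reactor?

Yield of G: 1ξ₁ / 567 = 0.311 → ξ₁ = 176.3 mol.
Conversion of E: 1ξ₁ + 1ξ₂ = 0.407 × 567 = 230.8 → ξ₂ = 54.43 mol.
Outlet amounts (n = n₀ + Σ ν·ξ):
  E: 567 − 1(176.3) − 1(54.43) = 336.2
  G: 0 + 1(176.3) = 176.3
  F: 0 + 1(54.43) = 54.43
  D: 0 + 1(54.43) = 54.43
Total out = 336.2 + 176.3 + 54.43 + 54.43 = 621.4 mol.

621 mol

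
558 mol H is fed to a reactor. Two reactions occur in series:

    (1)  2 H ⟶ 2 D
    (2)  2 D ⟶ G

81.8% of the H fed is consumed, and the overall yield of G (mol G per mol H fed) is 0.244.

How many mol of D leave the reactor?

184 mol

Conversion of H: H consumed = 2ξ₁ = 0.818 × 558 → ξ₁ = 228.2 mol.
Yield of G: 1ξ₂ / 558 = 0.244 → ξ₂ = 136.2 mol.
Outlet amounts (n = n₀ + Σ ν·ξ):
  H: 558 − 2(228.2) = 101.6
  D: 0 + 2(228.2) − 2(136.2) = 184.1
  G: 0 + 1(136.2) = 136.2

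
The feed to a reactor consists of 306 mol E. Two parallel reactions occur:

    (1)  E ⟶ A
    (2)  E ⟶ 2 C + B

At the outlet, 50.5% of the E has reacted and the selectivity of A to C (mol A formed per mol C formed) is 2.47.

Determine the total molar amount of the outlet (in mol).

358 mol

Conversion of E: E consumed = 0.505 × 306 = 154.5 mol = 1ξ₁ + 1ξ₂.
Selectivity: 1ξ₁ / (2ξ₂) = 2.47 → ξ₁ = 4.94 ξ₂.
Substitute: (1·4.94 + 1) ξ₂ = 154.5 → ξ₂ = 26.02 mol, ξ₁ = 128.5 mol.
Outlet amounts (n = n₀ + Σ ν·ξ):
  E: 306 − 1(128.5) − 1(26.02) = 151.5
  A: 0 + 1(128.5) = 128.5
  C: 0 + 2(26.02) = 52.03
  B: 0 + 1(26.02) = 26.02
Total out = 151.5 + 128.5 + 52.03 + 26.02 = 358 mol.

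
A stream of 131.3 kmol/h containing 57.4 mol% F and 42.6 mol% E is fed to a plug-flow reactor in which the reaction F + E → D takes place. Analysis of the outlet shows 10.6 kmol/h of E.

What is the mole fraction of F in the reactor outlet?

0.349

For E: n = n₀ − 1ξ → 10.6 = 55.93 − 1ξ, giving ξ = 45.33 kmol/h.
Outlet amounts (n = n₀ + ν ξ):
  F: 75.37 − 1(45.33) = 30.03
  E: 55.93 − 1(45.33) = 10.6
  D: 0 + 1(45.33) = 45.33
Total out = 85.97 kmol/h; y_F = 30.03 / 85.97 = 0.3494.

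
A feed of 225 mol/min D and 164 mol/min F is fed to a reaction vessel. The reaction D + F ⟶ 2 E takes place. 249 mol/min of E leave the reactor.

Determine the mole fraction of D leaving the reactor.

0.258

For E: n = n₀ + 2ξ → 249 = 0 + 2ξ, giving ξ = 124.5 mol/min.
Outlet amounts (n = n₀ + ν ξ):
  D: 225 − 1(124.5) = 100.5
  F: 164 − 1(124.5) = 39.5
  E: 0 + 2(124.5) = 249
Total out = 389 mol/min; y_D = 100.5 / 389 = 0.2584.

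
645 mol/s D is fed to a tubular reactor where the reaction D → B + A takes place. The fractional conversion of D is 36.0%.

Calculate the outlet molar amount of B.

D reacted = 0.36 × 645 = 232.2 mol/s; ν_D = −1, so ξ = 232.2/1 = 232.2 mol/s.
Outlet amounts (n = n₀ + ν ξ):
  D: 645 − 1(232.2) = 412.8
  B: 0 + 1(232.2) = 232.2
  A: 0 + 1(232.2) = 232.2

232 mol/s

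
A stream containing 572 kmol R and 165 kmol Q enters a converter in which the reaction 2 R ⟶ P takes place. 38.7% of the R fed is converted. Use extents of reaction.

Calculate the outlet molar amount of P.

111 kmol

R reacted = 0.387 × 572 = 221.4 kmol; ν_R = −2, so ξ = 221.4/2 = 110.7 kmol.
Outlet amounts (n = n₀ + ν ξ):
  R: 572 − 2(110.7) = 350.6
  P: 0 + 1(110.7) = 110.7
  Q: 165 (inert)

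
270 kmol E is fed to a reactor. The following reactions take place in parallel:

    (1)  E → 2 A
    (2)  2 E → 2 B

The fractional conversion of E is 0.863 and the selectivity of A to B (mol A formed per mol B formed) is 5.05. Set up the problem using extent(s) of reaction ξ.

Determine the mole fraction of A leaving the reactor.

0.764

Conversion of E: E consumed = 0.863 × 270 = 233 kmol = 1ξ₁ + 2ξ₂.
Selectivity: 2ξ₁ / (2ξ₂) = 5.05 → ξ₁ = 5.05 ξ₂.
Substitute: (1·5.05 + 2) ξ₂ = 233 → ξ₂ = 33.05 kmol, ξ₁ = 166.9 kmol.
Outlet amounts (n = n₀ + Σ ν·ξ):
  E: 270 − 1(166.9) − 2(33.05) = 36.99
  A: 0 + 2(166.9) = 333.8
  B: 0 + 2(33.05) = 66.1
Total out = 436.9 kmol; y_A = 333.8 / 436.9 = 0.764.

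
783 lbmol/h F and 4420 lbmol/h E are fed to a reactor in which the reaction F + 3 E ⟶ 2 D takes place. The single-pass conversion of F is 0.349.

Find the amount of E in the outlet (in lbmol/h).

F reacted = 0.349 × 783 = 273.3 lbmol/h; ν_F = −1, so ξ = 273.3/1 = 273.3 lbmol/h.
Outlet amounts (n = n₀ + ν ξ):
  F: 783 − 1(273.3) = 509.7
  E: 4420 − 3(273.3) = 3600
  D: 0 + 2(273.3) = 546.5

3600 lbmol/h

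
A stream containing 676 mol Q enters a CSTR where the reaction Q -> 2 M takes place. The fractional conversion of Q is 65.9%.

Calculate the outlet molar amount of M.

Q reacted = 0.659 × 676 = 445.5 mol; ν_Q = −1, so ξ = 445.5/1 = 445.5 mol.
Outlet amounts (n = n₀ + ν ξ):
  Q: 676 − 1(445.5) = 230.5
  M: 0 + 2(445.5) = 891

891 mol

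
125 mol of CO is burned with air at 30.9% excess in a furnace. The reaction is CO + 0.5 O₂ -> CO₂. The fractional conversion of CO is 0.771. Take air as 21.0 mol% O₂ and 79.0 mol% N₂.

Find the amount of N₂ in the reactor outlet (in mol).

308 mol

Stoichiometric O₂ = 0.5 × 125 = 62.5 mol; O₂ fed = 62.5 × 1.309 = 81.81 mol.
N₂ fed = 81.81 × 79/21 = 307.8 mol.
Fuel reacted = 0.771 × 125 → ξ = 96.38 mol.
Outlet (n = n₀ + ν ξ):
  CO: 125 − 1(96.38) = 28.62
  O₂: 81.81 − 0.5(96.38) = 33.62
  N₂: 307.8 (inert)
  CO₂: 0 + 1(96.38) = 96.38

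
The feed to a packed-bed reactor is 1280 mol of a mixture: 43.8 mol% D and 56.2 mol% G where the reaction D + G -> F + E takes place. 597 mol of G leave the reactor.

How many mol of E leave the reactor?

122 mol

For G: n = n₀ − 1ξ → 597 = 719.4 − 1ξ, giving ξ = 122.4 mol.
Outlet amounts (n = n₀ + ν ξ):
  D: 560.6 − 1(122.4) = 438.3
  G: 719.4 − 1(122.4) = 597
  F: 0 + 1(122.4) = 122.4
  E: 0 + 1(122.4) = 122.4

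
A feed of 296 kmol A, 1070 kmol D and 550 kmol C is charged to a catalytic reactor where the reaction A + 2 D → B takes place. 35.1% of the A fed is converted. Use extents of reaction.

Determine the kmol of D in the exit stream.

A reacted = 0.351 × 296 = 103.9 kmol; ν_A = −1, so ξ = 103.9/1 = 103.9 kmol.
Outlet amounts (n = n₀ + ν ξ):
  A: 296 − 1(103.9) = 192.1
  D: 1070 − 2(103.9) = 862.2
  B: 0 + 1(103.9) = 103.9
  C: 550 (inert)

862 kmol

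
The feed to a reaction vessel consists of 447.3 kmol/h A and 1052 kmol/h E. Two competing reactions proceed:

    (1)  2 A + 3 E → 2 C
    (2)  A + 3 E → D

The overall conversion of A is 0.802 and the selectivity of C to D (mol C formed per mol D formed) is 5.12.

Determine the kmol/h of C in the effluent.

Conversion of A: A consumed = 0.802 × 447.3 = 358.7 kmol/h = 2ξ₁ + 1ξ₂.
Selectivity: 2ξ₁ / (1ξ₂) = 5.12 → ξ₁ = 2.56 ξ₂.
Substitute: (2·2.56 + 1) ξ₂ = 358.7 → ξ₂ = 58.62 kmol/h, ξ₁ = 150.1 kmol/h.
Outlet amounts (n = n₀ + Σ ν·ξ):
  A: 447.3 − 2(150.1) − 1(58.62) = 88.57
  E: 1052 − 3(150.1) − 3(58.62) = 426
  C: 0 + 2(150.1) = 300.1
  D: 0 + 1(58.62) = 58.62

300 kmol/h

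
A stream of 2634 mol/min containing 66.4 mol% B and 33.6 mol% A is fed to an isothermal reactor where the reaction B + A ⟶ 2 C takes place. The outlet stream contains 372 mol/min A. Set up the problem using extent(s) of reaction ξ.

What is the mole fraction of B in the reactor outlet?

0.469

For A: n = n₀ − 1ξ → 372 = 885 − 1ξ, giving ξ = 513 mol/min.
Outlet amounts (n = n₀ + ν ξ):
  B: 1749 − 1(513) = 1236
  A: 885 − 1(513) = 372
  C: 0 + 2(513) = 1026
Total out = 2634 mol/min; y_B = 1236 / 2634 = 0.4692.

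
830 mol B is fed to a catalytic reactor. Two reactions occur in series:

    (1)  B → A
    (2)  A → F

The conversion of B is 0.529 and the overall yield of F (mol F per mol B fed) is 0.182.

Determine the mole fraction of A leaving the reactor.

Conversion of B: B consumed = 1ξ₁ = 0.529 × 830 → ξ₁ = 439.1 mol.
Yield of F: 1ξ₂ / 830 = 0.182 → ξ₂ = 151.1 mol.
Outlet amounts (n = n₀ + Σ ν·ξ):
  B: 830 − 1(439.1) = 390.9
  A: 0 + 1(439.1) − 1(151.1) = 288
  F: 0 + 1(151.1) = 151.1
Total out = 830 mol; y_A = 288 / 830 = 0.347.

0.347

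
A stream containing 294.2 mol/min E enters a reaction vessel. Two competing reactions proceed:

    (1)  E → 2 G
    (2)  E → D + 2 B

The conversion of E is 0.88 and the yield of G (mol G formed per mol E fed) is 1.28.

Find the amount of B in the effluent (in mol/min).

Yield of G: 2ξ₁ / 294.2 = 1.28 → ξ₁ = 188.3 mol/min.
Conversion of E: 1ξ₁ + 1ξ₂ = 0.88 × 294.2 = 258.9 → ξ₂ = 70.61 mol/min.
Outlet amounts (n = n₀ + Σ ν·ξ):
  E: 294.2 − 1(188.3) − 1(70.61) = 35.3
  G: 0 + 2(188.3) = 376.6
  D: 0 + 1(70.61) = 70.61
  B: 0 + 2(70.61) = 141.2

141 mol/min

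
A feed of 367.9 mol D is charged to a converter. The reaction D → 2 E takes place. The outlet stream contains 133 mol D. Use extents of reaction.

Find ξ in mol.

ξ = 235 mol

For D: n = n₀ − 1ξ → 133 = 367.9 − 1ξ, giving ξ = 234.9 mol.
Outlet amounts (n = n₀ + ν ξ):
  D: 367.9 − 1(234.9) = 133
  E: 0 + 2(234.9) = 469.8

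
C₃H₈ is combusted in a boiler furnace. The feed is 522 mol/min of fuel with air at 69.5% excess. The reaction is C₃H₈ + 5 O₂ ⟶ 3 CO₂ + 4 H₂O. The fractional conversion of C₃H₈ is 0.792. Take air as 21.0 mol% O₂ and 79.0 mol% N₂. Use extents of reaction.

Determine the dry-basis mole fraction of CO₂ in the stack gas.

Stoichiometric O₂ = 5 × 522 = 2610 mol/min; O₂ fed = 2610 × 1.695 = 4424 mol/min.
N₂ fed = 4424 × 79/21 = 16640 mol/min.
Fuel reacted = 0.792 × 522 → ξ = 413.4 mol/min.
Outlet (n = n₀ + ν ξ):
  C₃H₈: 522 − 1(413.4) = 108.6
  O₂: 4424 − 5(413.4) = 2357
  N₂: 16640 (inert)
  CO₂: 0 + 3(413.4) = 1240
  H₂O: 0 + 4(413.4) = 1654
Dry total = 20350 mol/min; y_CO₂ (dry) = 1240 / 20350 = 0.06095.

0.061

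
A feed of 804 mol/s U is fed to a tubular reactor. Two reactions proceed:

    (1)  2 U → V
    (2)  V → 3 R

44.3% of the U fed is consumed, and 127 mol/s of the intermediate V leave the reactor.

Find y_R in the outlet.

Conversion of U: U consumed = 2ξ₁ = 0.443 × 804 → ξ₁ = 178.1 mol/s.
V balance: n_V = 0 + 1ξ₁ − 1ξ₂ = 127 → ξ₂ = (1·178.1 − 127)/1 = 51.09 mol/s.
Outlet amounts (n = n₀ + Σ ν·ξ):
  U: 804 − 2(178.1) = 447.8
  V: 0 + 1(178.1) − 1(51.09) = 127
  R: 0 + 3(51.09) = 153.3
Total out = 728.1 mol/s; y_R = 153.3 / 728.1 = 0.2105.

0.21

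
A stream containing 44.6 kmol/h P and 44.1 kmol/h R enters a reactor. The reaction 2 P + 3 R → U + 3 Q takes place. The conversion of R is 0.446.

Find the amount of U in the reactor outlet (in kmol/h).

6.56 kmol/h

R reacted = 0.446 × 44.1 = 19.67 kmol/h; ν_R = −3, so ξ = 19.67/3 = 6.556 kmol/h.
Outlet amounts (n = n₀ + ν ξ):
  P: 44.6 − 2(6.556) = 31.49
  R: 44.1 − 3(6.556) = 24.43
  U: 0 + 1(6.556) = 6.556
  Q: 0 + 3(6.556) = 19.67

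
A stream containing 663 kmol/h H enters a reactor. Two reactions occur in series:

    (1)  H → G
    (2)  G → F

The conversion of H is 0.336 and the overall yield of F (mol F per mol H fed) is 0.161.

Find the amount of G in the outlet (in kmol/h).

Conversion of H: H consumed = 1ξ₁ = 0.336 × 663 → ξ₁ = 222.8 kmol/h.
Yield of F: 1ξ₂ / 663 = 0.161 → ξ₂ = 106.7 kmol/h.
Outlet amounts (n = n₀ + Σ ν·ξ):
  H: 663 − 1(222.8) = 440.2
  G: 0 + 1(222.8) − 1(106.7) = 116
  F: 0 + 1(106.7) = 106.7

116 kmol/h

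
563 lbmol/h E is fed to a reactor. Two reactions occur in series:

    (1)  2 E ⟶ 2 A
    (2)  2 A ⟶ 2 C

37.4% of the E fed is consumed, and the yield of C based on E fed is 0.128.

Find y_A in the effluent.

0.246

Conversion of E: E consumed = 2ξ₁ = 0.374 × 563 → ξ₁ = 105.3 lbmol/h.
Yield of C: 2ξ₂ / 563 = 0.128 → ξ₂ = 36.03 lbmol/h.
Outlet amounts (n = n₀ + Σ ν·ξ):
  E: 563 − 2(105.3) = 352.4
  A: 0 + 2(105.3) − 2(36.03) = 138.5
  C: 0 + 2(36.03) = 72.06
Total out = 563 lbmol/h; y_A = 138.5 / 563 = 0.246.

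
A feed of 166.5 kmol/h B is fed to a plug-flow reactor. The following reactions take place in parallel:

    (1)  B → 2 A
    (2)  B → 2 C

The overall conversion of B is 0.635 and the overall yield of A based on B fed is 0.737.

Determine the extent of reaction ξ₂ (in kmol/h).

ξ₂ = 44.4 kmol/h

Yield of A: 2ξ₁ / 166.5 = 0.737 → ξ₁ = 61.36 kmol/h.
Conversion of B: 1ξ₁ + 1ξ₂ = 0.635 × 166.5 = 105.7 → ξ₂ = 44.37 kmol/h.
Outlet amounts (n = n₀ + Σ ν·ξ):
  B: 166.5 − 1(61.36) − 1(44.37) = 60.77
  A: 0 + 2(61.36) = 122.7
  C: 0 + 2(44.37) = 88.74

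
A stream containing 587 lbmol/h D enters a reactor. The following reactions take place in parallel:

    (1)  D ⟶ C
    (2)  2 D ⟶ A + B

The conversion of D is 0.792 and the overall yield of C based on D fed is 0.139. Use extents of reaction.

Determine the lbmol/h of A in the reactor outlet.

192 lbmol/h

Yield of C: 1ξ₁ / 587 = 0.139 → ξ₁ = 81.59 lbmol/h.
Conversion of D: 1ξ₁ + 2ξ₂ = 0.792 × 587 = 464.9 → ξ₂ = 191.7 lbmol/h.
Outlet amounts (n = n₀ + Σ ν·ξ):
  D: 587 − 1(81.59) − 2(191.7) = 122.1
  C: 0 + 1(81.59) = 81.59
  A: 0 + 1(191.7) = 191.7
  B: 0 + 1(191.7) = 191.7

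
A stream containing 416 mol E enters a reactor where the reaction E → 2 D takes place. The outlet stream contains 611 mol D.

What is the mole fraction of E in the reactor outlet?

0.153

For D: n = n₀ + 2ξ → 611 = 0 + 2ξ, giving ξ = 305.5 mol.
Outlet amounts (n = n₀ + ν ξ):
  E: 416 − 1(305.5) = 110.5
  D: 0 + 2(305.5) = 611
Total out = 721.5 mol; y_E = 110.5 / 721.5 = 0.1532.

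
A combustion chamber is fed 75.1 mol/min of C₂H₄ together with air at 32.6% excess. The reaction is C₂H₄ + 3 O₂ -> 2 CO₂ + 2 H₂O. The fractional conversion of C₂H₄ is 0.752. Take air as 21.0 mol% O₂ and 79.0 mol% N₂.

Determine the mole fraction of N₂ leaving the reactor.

Stoichiometric O₂ = 3 × 75.1 = 225.3 mol/min; O₂ fed = 225.3 × 1.326 = 298.7 mol/min.
N₂ fed = 298.7 × 79/21 = 1124 mol/min.
Fuel reacted = 0.752 × 75.1 → ξ = 56.48 mol/min.
Outlet (n = n₀ + ν ξ):
  C₂H₄: 75.1 − 1(56.48) = 18.62
  O₂: 298.7 − 3(56.48) = 129.3
  N₂: 1124 (inert)
  CO₂: 0 + 2(56.48) = 113
  H₂O: 0 + 2(56.48) = 113
Total out = 1498 mol/min; y_N₂ = 1124 / 1498 = 0.7504.

0.75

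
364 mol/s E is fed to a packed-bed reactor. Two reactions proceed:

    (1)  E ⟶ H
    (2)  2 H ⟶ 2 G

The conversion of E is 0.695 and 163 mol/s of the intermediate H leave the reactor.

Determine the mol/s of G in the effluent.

Conversion of E: E consumed = 1ξ₁ = 0.695 × 364 → ξ₁ = 253 mol/s.
H balance: n_H = 0 + 1ξ₁ − 2ξ₂ = 163 → ξ₂ = (1·253 − 163)/2 = 44.99 mol/s.
Outlet amounts (n = n₀ + Σ ν·ξ):
  E: 364 − 1(253) = 111
  H: 0 + 1(253) − 2(44.99) = 163
  G: 0 + 2(44.99) = 89.98

90 mol/s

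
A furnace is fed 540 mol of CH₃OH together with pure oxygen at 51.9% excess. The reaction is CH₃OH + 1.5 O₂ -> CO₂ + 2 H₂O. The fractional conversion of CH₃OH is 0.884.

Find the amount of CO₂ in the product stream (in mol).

477 mol

Stoichiometric O₂ = 1.5 × 540 = 810 mol; O₂ fed = 810 × 1.519 = 1230 mol.
Fuel reacted = 0.884 × 540 → ξ = 477.4 mol.
Outlet (n = n₀ + ν ξ):
  CH₃OH: 540 − 1(477.4) = 62.64
  O₂: 1230 − 1.5(477.4) = 514.4
  CO₂: 0 + 1(477.4) = 477.4
  H₂O: 0 + 2(477.4) = 954.7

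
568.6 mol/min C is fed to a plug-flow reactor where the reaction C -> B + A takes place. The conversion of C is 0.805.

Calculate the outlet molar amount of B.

C reacted = 0.805 × 568.6 = 457.7 mol/min; ν_C = −1, so ξ = 457.7/1 = 457.7 mol/min.
Outlet amounts (n = n₀ + ν ξ):
  C: 568.6 − 1(457.7) = 110.9
  B: 0 + 1(457.7) = 457.7
  A: 0 + 1(457.7) = 457.7

458 mol/min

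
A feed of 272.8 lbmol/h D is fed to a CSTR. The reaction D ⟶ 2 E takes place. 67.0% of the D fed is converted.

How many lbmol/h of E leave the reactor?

D reacted = 0.67 × 272.8 = 182.8 lbmol/h; ν_D = −1, so ξ = 182.8/1 = 182.8 lbmol/h.
Outlet amounts (n = n₀ + ν ξ):
  D: 272.8 − 1(182.8) = 90.02
  E: 0 + 2(182.8) = 365.6

366 lbmol/h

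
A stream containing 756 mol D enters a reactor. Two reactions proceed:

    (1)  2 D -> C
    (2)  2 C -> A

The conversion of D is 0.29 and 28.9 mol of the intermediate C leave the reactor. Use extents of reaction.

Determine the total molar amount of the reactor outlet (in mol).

606 mol

Conversion of D: D consumed = 2ξ₁ = 0.29 × 756 → ξ₁ = 109.6 mol.
C balance: n_C = 0 + 1ξ₁ − 2ξ₂ = 28.9 → ξ₂ = (1·109.6 − 28.9)/2 = 40.36 mol.
Outlet amounts (n = n₀ + Σ ν·ξ):
  D: 756 − 2(109.6) = 536.8
  C: 0 + 1(109.6) − 2(40.36) = 28.9
  A: 0 + 1(40.36) = 40.36
Total out = 536.8 + 28.9 + 40.36 = 606 mol.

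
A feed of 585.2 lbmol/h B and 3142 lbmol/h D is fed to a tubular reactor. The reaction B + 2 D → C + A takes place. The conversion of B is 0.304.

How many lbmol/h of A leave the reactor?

178 lbmol/h

B reacted = 0.304 × 585.2 = 177.9 lbmol/h; ν_B = −1, so ξ = 177.9/1 = 177.9 lbmol/h.
Outlet amounts (n = n₀ + ν ξ):
  B: 585.2 − 1(177.9) = 407.3
  D: 3142 − 2(177.9) = 2786
  C: 0 + 1(177.9) = 177.9
  A: 0 + 1(177.9) = 177.9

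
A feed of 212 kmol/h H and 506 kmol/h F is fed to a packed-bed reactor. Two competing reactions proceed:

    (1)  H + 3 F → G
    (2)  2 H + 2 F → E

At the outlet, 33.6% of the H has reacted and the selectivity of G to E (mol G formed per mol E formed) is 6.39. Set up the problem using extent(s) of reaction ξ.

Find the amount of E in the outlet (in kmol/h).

Conversion of H: H consumed = 0.336 × 212 = 71.23 kmol/h = 1ξ₁ + 2ξ₂.
Selectivity: 1ξ₁ / (1ξ₂) = 6.39 → ξ₁ = 6.39 ξ₂.
Substitute: (1·6.39 + 2) ξ₂ = 71.23 → ξ₂ = 8.49 kmol/h, ξ₁ = 54.25 kmol/h.
Outlet amounts (n = n₀ + Σ ν·ξ):
  H: 212 − 1(54.25) − 2(8.49) = 140.8
  F: 506 − 3(54.25) − 2(8.49) = 326.3
  G: 0 + 1(54.25) = 54.25
  E: 0 + 1(8.49) = 8.49

8.49 kmol/h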